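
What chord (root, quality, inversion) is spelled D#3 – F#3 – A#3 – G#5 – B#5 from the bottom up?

G# dominant ninth, second inversion

The distinct note names are D#, F#, A#, G#, B#. Stacked in thirds they read G#–B#–D#–F#–A#, which is a dominant ninth chord on G#.
With the fifth (D#) in the bass, the chord is in second inversion.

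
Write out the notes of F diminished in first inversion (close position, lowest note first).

Ab, Cb, F

The chord tones are F–Ab–Cb. With the third (Ab) lowest for first inversion: Ab, Cb, F.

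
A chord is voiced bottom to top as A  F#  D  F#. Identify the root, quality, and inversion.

D major, second inversion

The pitch classes A, F#, D arrange in thirds as D–F#–A: a D major triad.
With the fifth (A) in the bass, the chord is in second inversion (figured bass 6/4).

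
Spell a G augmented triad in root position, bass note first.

G, B, D#

Spelling G augmented: G–B–D#. In root position the root is bass, giving G, B, D# from the bottom.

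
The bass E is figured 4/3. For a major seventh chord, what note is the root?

The figures 4/3 mean the fifth of the chord is in the bass. If E is the fifth of a major seventh chord, the root is A (chord tones A–C#–E–G#).

A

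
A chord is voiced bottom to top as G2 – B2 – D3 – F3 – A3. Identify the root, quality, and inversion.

The pitch classes G, B, D, F, A arrange in thirds as G–B–D–F–A: a G dominant ninth chord.
The lowest note is G, the root of the chord, so this is root position.

G dominant ninth, root position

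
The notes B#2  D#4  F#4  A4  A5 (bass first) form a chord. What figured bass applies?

The notes B#, D#, F#, A stack in thirds as B#–D#–F#–A — a B# diminished seventh chord. The bass B# is the root, so this is root position: figured 7.

7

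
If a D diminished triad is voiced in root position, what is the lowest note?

D diminished is D–F–Ab. Root position places the root in the bass: D.

D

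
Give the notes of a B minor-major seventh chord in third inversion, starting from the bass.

Spelling B minor-major seventh: B–D–F#–A#. In third inversion the seventh is bass, giving A#, B, D, F# from the bottom.

A#, B, D, F#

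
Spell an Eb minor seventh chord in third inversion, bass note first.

Db, Eb, Gb, Bb

Spelling Eb minor seventh: Eb–Gb–Bb–Db. In third inversion the seventh is bass, giving Db, Eb, Gb, Bb from the bottom.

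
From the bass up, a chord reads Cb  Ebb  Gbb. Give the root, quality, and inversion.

The pitch classes Cb, Ebb, Gbb arrange in thirds as Cb–Ebb–Gbb: a Cb diminished triad.
The lowest note is Cb, the root of the chord, so this is root position (figured bass 5/3).

Cb diminished, root position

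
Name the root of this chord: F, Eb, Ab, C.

F

F, Eb, Ab, C are the tones of an F minor seventh chord (F–Ab–C–Eb), making F the root.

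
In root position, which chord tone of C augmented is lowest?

C

In root position the root is lowest. For C augmented (C–E–G#) that is C.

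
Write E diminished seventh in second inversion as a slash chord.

Edim7/Bb

Second inversion of E diminished seventh has the fifth (Bb) in the bass. As a slash chord: Edim7/Bb.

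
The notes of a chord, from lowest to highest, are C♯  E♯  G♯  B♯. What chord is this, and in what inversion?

Reducing to letter names: C#, E#, G#, B#. These stack in thirds as C#–E#–G#–B# — a C# major seventh chord.
With the root (C#) in the bass, the chord is in root position (figured bass 7).

C# major seventh, root position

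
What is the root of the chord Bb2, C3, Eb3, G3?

Bb, C, Eb, G are the tones of a C minor seventh chord (C–Eb–G–Bb), making C the root.

C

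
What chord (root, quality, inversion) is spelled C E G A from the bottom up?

A minor seventh, first inversion

The pitch classes C, E, G, A arrange in thirds as A–C–E–G: an A minor seventh chord.
The lowest note is C, the third of the chord, so this is first inversion (figured bass 6/5).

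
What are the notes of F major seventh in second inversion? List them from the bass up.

The chord tones are F–A–C–E. With the fifth (C) lowest for second inversion: C, E, F, A.

C, E, F, A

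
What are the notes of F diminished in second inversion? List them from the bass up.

F diminished is F–Ab–Cb. Second inversion puts the fifth (Cb) in the bass, with the remaining tones above: Cb, F, Ab.

Cb, F, Ab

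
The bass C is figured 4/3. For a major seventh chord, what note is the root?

The figures 4/3 mean the fifth of the chord is in the bass. If C is the fifth of a major seventh chord, the root is F (chord tones F–A–C–E).

F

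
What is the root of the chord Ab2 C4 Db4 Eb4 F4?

Db

The distinct letter names are Ab, C, Db, Eb, F. Arranged as a stack of thirds they read Db–F–Ab–C–Eb, so Db is the root (a Db major ninth chord).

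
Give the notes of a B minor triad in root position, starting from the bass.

The chord tones are B–D–F#. With the root (B) lowest for root position: B, D, F#.

B, D, F#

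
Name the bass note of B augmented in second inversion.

The fifth of B augmented (B–D#–F##) is F##; that is the bass in second inversion.

F##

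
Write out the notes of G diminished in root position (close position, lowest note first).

G, Bb, Db

Spelling G diminished: G–Bb–Db. In root position the root is bass, giving G, Bb, Db from the bottom.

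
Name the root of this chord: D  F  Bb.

D, F, Bb are the tones of a Bb major triad (Bb–D–F), making Bb the root.

Bb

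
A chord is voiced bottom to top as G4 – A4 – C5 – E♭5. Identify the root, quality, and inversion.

The distinct note names are G, A, C, Eb. Stacked in thirds they read A–C–Eb–G, which is a half-diminished seventh chord on A.
G is the seventh of A half-diminished seventh; seventh in the bass means third inversion (figured bass 4/2).

A half-diminished seventh, third inversion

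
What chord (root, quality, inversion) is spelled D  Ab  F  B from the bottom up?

The pitch classes D, Ab, F, B arrange in thirds as B–D–F–Ab: a B diminished seventh chord.
The lowest note is D, the third of the chord, so this is first inversion (figured bass 6/5).

B diminished seventh, first inversion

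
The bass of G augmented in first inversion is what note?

G augmented is G–B–D#. First inversion places the third in the bass: B.

B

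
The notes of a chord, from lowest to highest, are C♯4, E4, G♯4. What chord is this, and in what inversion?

The distinct note names are C#, E, G#. Stacked in thirds they read C#–E–G#, which is a minor triad on C#.
C# is the root of C# minor; root in the bass means root position (figured bass 5/3).

C# minor, root position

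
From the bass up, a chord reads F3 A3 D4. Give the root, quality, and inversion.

The distinct note names are F, A, D. Stacked in thirds they read D–F–A, which is a minor triad on D.
F is the third of D minor; third in the bass means first inversion (figured bass 6).

D minor, first inversion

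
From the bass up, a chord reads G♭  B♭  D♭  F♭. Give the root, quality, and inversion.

Gb dominant seventh, root position

Reducing to letter names: Gb, Bb, Db, Fb. These stack in thirds as Gb–Bb–Db–Fb — a Gb dominant seventh chord.
The lowest note is Gb, the root of the chord, so this is root position (figured bass 7).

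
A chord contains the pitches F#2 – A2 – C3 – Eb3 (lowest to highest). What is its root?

F#

Reordering F#, A, C, Eb into stacked thirds gives F#–A–C–Eb; the bottom of that stack, F#, is the root.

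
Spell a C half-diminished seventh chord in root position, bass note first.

C, Eb, Gb, Bb

C half-diminished seventh is C–Eb–Gb–Bb. Root position puts the root (C) in the bass, with the remaining tones above: C, Eb, Gb, Bb.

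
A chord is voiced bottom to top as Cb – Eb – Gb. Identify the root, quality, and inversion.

Cb major, root position

The pitch classes Cb, Eb, Gb arrange in thirds as Cb–Eb–Gb: a Cb major triad.
With the root (Cb) in the bass, the chord is in root position (figured bass 5/3).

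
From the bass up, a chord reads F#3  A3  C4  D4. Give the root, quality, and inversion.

Reducing to letter names: F#, A, C, D. These stack in thirds as D–F#–A–C — a D dominant seventh chord.
F# is the third of D dominant seventh; third in the bass means first inversion (figured bass 6/5).

D dominant seventh, first inversion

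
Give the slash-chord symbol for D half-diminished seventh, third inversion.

Dø7/C

Third inversion of D half-diminished seventh has the seventh (C) in the bass. As a slash chord: Dø7/C.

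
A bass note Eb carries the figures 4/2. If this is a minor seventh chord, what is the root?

The figures 4/2 mean the seventh of the chord is in the bass. If Eb is the seventh of a minor seventh chord, the root is F (chord tones F–Ab–C–Eb).

F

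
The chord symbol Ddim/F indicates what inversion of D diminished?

first inversion

Ddim/F means D diminished with F in the bass. F is the third of D diminished (D–F–Ab), so this is first inversion.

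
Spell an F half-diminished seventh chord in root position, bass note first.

F half-diminished seventh is F–Ab–Cb–Eb. Root position puts the root (F) in the bass, with the remaining tones above: F, Ab, Cb, Eb.

F, Ab, Cb, Eb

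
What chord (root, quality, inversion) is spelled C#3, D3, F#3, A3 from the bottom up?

The pitch classes C#, D, F#, A arrange in thirds as D–F#–A–C#: a D major seventh chord.
With the seventh (C#) in the bass, the chord is in third inversion (figured bass 4/2).

D major seventh, third inversion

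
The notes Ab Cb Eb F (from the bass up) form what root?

F

The distinct letter names are Ab, Cb, Eb, F. Arranged as a stack of thirds they read F–Ab–Cb–Eb, so F is the root (an F half-diminished seventh chord).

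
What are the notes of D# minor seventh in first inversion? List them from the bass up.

D# minor seventh is D#–F#–A#–C#. First inversion puts the third (F#) in the bass, with the remaining tones above: F#, A#, C#, D#.

F#, A#, C#, D#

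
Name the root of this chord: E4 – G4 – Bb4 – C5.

The distinct letter names are E, G, Bb, C. Arranged as a stack of thirds they read C–E–G–Bb, so C is the root (a C dominant seventh chord).

C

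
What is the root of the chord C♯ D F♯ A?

Reordering C#, D, F#, A into stacked thirds gives D–F#–A–C#; the bottom of that stack, D, is the root.

D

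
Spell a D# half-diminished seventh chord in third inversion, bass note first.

Spelling D# half-diminished seventh: D#–F#–A–C#. In third inversion the seventh is bass, giving C#, D#, F#, A from the bottom.

C#, D#, F#, A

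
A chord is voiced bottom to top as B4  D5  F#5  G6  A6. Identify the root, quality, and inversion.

The distinct note names are B, D, F#, G, A. Stacked in thirds they read G–B–D–F#–A, which is a major ninth chord on G.
With the third (B) in the bass, the chord is in first inversion.

G major ninth, first inversion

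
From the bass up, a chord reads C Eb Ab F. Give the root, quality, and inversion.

The pitch classes C, Eb, Ab, F arrange in thirds as F–Ab–C–Eb: an F minor seventh chord.
C is the fifth of F minor seventh; fifth in the bass means second inversion (figured bass 4/3).

F minor seventh, second inversion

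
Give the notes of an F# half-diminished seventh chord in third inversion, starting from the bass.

E, F#, A, C

F# half-diminished seventh is F#–A–C–E. Third inversion puts the seventh (E) in the bass, with the remaining tones above: E, F#, A, C.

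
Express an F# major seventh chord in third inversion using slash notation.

F#maj7/E#

Third inversion of F# major seventh has the seventh (E#) in the bass. As a slash chord: F#maj7/E#.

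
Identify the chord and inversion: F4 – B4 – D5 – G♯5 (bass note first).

The distinct note names are F, B, D, G#. Stacked in thirds they read G#–B–D–F, which is a diminished seventh chord on G#.
The lowest note is F, the seventh of the chord, so this is third inversion (figured bass 4/2).

G# diminished seventh, third inversion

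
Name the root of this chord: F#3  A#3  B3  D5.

B

Reordering F#, A#, B, D into stacked thirds gives B–D–F#–A#; the bottom of that stack, B, is the root.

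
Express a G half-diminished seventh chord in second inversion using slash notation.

Second inversion of G half-diminished seventh has the fifth (Db) in the bass. As a slash chord: Gø7/Db.

Gø7/Db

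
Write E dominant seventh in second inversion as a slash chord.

E7/B

Second inversion of E dominant seventh has the fifth (B) in the bass. As a slash chord: E7/B.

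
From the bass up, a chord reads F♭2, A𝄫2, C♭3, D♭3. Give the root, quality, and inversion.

The pitch classes Fb, Abb, Cb, Db arrange in thirds as Db–Fb–Abb–Cb: a Db half-diminished seventh chord.
With the third (Fb) in the bass, the chord is in first inversion (figured bass 6/5).

Db half-diminished seventh, first inversion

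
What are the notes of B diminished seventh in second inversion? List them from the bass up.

The chord tones are B–D–F–Ab. With the fifth (F) lowest for second inversion: F, Ab, B, D.

F, Ab, B, D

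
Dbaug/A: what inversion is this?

Dbaug/A means Db augmented with A in the bass. A is the fifth of Db augmented (Db–F–A), so this is second inversion.

second inversion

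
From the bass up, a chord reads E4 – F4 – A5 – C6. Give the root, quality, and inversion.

Reducing to letter names: E, F, A, C. These stack in thirds as F–A–C–E — an F major seventh chord.
The lowest note is E, the seventh of the chord, so this is third inversion (figured bass 4/2).

F major seventh, third inversion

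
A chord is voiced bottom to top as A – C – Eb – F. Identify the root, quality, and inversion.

F dominant seventh, first inversion

Reducing to letter names: A, C, Eb, F. These stack in thirds as F–A–C–Eb — an F dominant seventh chord.
With the third (A) in the bass, the chord is in first inversion (figured bass 6/5).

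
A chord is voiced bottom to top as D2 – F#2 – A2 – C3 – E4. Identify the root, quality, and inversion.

The pitch classes D, F#, A, C, E arrange in thirds as D–F#–A–C–E: a D dominant ninth chord.
With the root (D) in the bass, the chord is in root position.

D dominant ninth, root position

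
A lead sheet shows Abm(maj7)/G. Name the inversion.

third inversion

Abm(maj7)/G means Ab minor-major seventh with G in the bass. G is the seventh of Ab minor-major seventh (Ab–Cb–Eb–G), so this is third inversion.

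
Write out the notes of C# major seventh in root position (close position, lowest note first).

C#, E#, G#, B#

Spelling C# major seventh: C#–E#–G#–B#. In root position the root is bass, giving C#, E#, G#, B# from the bottom.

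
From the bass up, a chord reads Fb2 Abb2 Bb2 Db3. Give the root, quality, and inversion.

Bb diminished seventh, second inversion

The pitch classes Fb, Abb, Bb, Db arrange in thirds as Bb–Db–Fb–Abb: a Bb diminished seventh chord.
The lowest note is Fb, the fifth of the chord, so this is second inversion (figured bass 4/3).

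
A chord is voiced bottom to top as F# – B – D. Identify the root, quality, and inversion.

B minor, second inversion

The distinct note names are F#, B, D. Stacked in thirds they read B–D–F#, which is a minor triad on B.
With the fifth (F#) in the bass, the chord is in second inversion (figured bass 6/4).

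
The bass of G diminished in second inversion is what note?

In second inversion the fifth is lowest. For G diminished (G–Bb–Db) that is Db.

Db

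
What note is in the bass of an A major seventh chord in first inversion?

C#

A major seventh is A–C#–E–G#. First inversion places the third in the bass: C#.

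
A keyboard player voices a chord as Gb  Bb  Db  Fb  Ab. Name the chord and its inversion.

Gb dominant ninth, root position

Reducing to letter names: Gb, Bb, Db, Fb, Ab. These stack in thirds as Gb–Bb–Db–Fb–Ab — a Gb dominant ninth chord.
Gb is the root of Gb dominant ninth; root in the bass means root position.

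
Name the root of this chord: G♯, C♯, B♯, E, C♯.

C#

G#, C#, B#, E are the tones of a C# minor-major seventh chord (C#–E–G#–B#), making C# the root.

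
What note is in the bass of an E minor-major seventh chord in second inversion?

B

E minor-major seventh is E–G–B–D#. Second inversion places the fifth in the bass: B.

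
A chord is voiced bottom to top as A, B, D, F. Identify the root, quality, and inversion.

The distinct note names are A, B, D, F. Stacked in thirds they read B–D–F–A, which is a half-diminished seventh chord on B.
A is the seventh of B half-diminished seventh; seventh in the bass means third inversion (figured bass 4/2).

B half-diminished seventh, third inversion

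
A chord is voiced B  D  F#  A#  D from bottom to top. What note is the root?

B

Reordering B, D, F#, A# into stacked thirds gives B–D–F#–A#; the bottom of that stack, B, is the root.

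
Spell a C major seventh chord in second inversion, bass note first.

G, B, C, E

C major seventh is C–E–G–B. Second inversion puts the fifth (G) in the bass, with the remaining tones above: G, B, C, E.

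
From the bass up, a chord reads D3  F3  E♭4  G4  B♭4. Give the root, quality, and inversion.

Eb major ninth, third inversion

Reducing to letter names: D, F, Eb, G, Bb. These stack in thirds as Eb–G–Bb–D–F — an Eb major ninth chord.
D is the seventh of Eb major ninth; seventh in the bass means third inversion.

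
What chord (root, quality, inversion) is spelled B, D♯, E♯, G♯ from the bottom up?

E# half-diminished seventh, second inversion

The pitch classes B, D#, E#, G# arrange in thirds as E#–G#–B–D#: an E# half-diminished seventh chord.
B is the fifth of E# half-diminished seventh; fifth in the bass means second inversion (figured bass 4/3).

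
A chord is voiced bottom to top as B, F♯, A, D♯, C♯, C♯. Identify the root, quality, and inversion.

B dominant ninth, root position

The pitch classes B, F#, A, D#, C# arrange in thirds as B–D#–F#–A–C#: a B dominant ninth chord.
The lowest note is B, the root of the chord, so this is root position.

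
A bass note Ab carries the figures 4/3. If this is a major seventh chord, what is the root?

Db

The figures 4/3 mean the fifth of the chord is in the bass. If Ab is the fifth of a major seventh chord, the root is Db (chord tones Db–F–Ab–C).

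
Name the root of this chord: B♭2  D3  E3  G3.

E

The distinct letter names are Bb, D, E, G. Arranged as a stack of thirds they read E–G–Bb–D, so E is the root (an E half-diminished seventh chord).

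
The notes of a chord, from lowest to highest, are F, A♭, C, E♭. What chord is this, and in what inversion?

F minor seventh, root position

The pitch classes F, Ab, C, Eb arrange in thirds as F–Ab–C–Eb: an F minor seventh chord.
The lowest note is F, the root of the chord, so this is root position (figured bass 7).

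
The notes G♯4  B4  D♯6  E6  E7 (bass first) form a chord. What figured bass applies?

The notes G#, B, D#, E stack in thirds as E–G#–B–D# — an E major seventh chord. The bass G# is the third, so this is first inversion: figured 6/5.

6/5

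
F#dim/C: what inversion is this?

F#dim/C means F# diminished with C in the bass. C is the fifth of F# diminished (F#–A–C), so this is second inversion.

second inversion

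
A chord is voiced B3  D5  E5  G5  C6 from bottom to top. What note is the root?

The distinct letter names are B, D, E, G, C. Arranged as a stack of thirds they read C–E–G–B–D, so C is the root (a C major ninth chord).

C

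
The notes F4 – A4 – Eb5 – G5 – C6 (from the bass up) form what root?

F

Reordering F, A, Eb, G, C into stacked thirds gives F–A–C–Eb–G; the bottom of that stack, F, is the root.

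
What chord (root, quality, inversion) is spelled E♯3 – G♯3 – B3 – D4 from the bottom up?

The distinct note names are E#, G#, B, D. Stacked in thirds they read E#–G#–B–D, which is a diminished seventh chord on E#.
E# is the root of E# diminished seventh; root in the bass means root position (figured bass 7).

E# diminished seventh, root position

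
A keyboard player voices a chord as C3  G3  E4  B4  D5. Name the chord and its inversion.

C major ninth, root position

Reducing to letter names: C, G, E, B, D. These stack in thirds as C–E–G–B–D — a C major ninth chord.
C is the root of C major ninth; root in the bass means root position.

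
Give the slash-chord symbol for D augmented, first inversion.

First inversion of D augmented has the third (F#) in the bass. As a slash chord: Daug/F#.

Daug/F#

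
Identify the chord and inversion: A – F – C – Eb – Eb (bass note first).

F dominant seventh, first inversion

Reducing to letter names: A, F, C, Eb. These stack in thirds as F–A–C–Eb — an F dominant seventh chord.
With the third (A) in the bass, the chord is in first inversion (figured bass 6/5).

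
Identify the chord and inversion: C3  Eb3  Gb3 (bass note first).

The distinct note names are C, Eb, Gb. Stacked in thirds they read C–Eb–Gb, which is a diminished triad on C.
With the root (C) in the bass, the chord is in root position (figured bass 5/3).

C diminished, root position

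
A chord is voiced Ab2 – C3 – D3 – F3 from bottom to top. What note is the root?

D

Ab, C, D, F are the tones of a D half-diminished seventh chord (D–F–Ab–C), making D the root.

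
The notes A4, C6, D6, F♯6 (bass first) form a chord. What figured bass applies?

The notes A, C, D, F# stack in thirds as D–F#–A–C — a D dominant seventh chord. The bass A is the fifth, so this is second inversion: figured 4/3.

4/3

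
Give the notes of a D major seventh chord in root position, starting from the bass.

D, F#, A, C#

The chord tones are D–F#–A–C#. With the root (D) lowest for root position: D, F#, A, C#.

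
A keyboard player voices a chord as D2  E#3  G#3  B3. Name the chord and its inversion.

The distinct note names are D, E#, G#, B. Stacked in thirds they read E#–G#–B–D, which is a diminished seventh chord on E#.
With the seventh (D) in the bass, the chord is in third inversion (figured bass 4/2).

E# diminished seventh, third inversion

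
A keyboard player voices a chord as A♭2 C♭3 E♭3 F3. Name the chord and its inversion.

F half-diminished seventh, first inversion

The pitch classes Ab, Cb, Eb, F arrange in thirds as F–Ab–Cb–Eb: an F half-diminished seventh chord.
The lowest note is Ab, the third of the chord, so this is first inversion (figured bass 6/5).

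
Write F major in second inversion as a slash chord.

Fmaj/C

Second inversion of F major has the fifth (C) in the bass. As a slash chord: Fmaj/C.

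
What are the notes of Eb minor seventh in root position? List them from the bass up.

Eb minor seventh is Eb–Gb–Bb–Db. Root position puts the root (Eb) in the bass, with the remaining tones above: Eb, Gb, Bb, Db.

Eb, Gb, Bb, Db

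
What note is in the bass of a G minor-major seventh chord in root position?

G

G minor-major seventh is G–Bb–D–F#. Root position places the root in the bass: G.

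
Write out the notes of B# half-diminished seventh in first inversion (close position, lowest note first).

D#, F#, A#, B#

B# half-diminished seventh is B#–D#–F#–A#. First inversion puts the third (D#) in the bass, with the remaining tones above: D#, F#, A#, B#.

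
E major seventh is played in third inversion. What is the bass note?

D#

E major seventh is E–G#–B–D#. Third inversion places the seventh in the bass: D#.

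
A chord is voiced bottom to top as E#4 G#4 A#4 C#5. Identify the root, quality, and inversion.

A# minor seventh, second inversion

The pitch classes E#, G#, A#, C# arrange in thirds as A#–C#–E#–G#: an A# minor seventh chord.
With the fifth (E#) in the bass, the chord is in second inversion (figured bass 4/3).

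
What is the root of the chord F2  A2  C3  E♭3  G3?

F

The distinct letter names are F, A, C, Eb, G. Arranged as a stack of thirds they read F–A–C–Eb–G, so F is the root (an F dominant ninth chord).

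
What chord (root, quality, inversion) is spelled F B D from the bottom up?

B diminished, second inversion

The pitch classes F, B, D arrange in thirds as B–D–F: a B diminished triad.
F is the fifth of B diminished; fifth in the bass means second inversion (figured bass 6/4).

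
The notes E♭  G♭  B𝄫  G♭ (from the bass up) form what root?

Eb, Gb, Bbb are the tones of an Eb diminished triad (Eb–Gb–Bbb), making Eb the root.

Eb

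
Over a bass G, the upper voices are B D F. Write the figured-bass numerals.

7

The notes G, B, D, F stack in thirds as G–B–D–F — a G dominant seventh chord. The bass G is the root, so this is root position: figured 7.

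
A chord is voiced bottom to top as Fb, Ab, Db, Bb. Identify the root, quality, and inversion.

Reducing to letter names: Fb, Ab, Db, Bb. These stack in thirds as Bb–Db–Fb–Ab — a Bb half-diminished seventh chord.
Fb is the fifth of Bb half-diminished seventh; fifth in the bass means second inversion (figured bass 4/3).

Bb half-diminished seventh, second inversion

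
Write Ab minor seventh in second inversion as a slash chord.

Second inversion of Ab minor seventh has the fifth (Eb) in the bass. As a slash chord: Abm7/Eb.

Abm7/Eb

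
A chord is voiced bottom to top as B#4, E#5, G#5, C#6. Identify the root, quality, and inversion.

The pitch classes B#, E#, G#, C# arrange in thirds as C#–E#–G#–B#: a C# major seventh chord.
With the seventh (B#) in the bass, the chord is in third inversion (figured bass 4/2).

C# major seventh, third inversion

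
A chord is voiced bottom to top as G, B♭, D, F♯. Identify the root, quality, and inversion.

The distinct note names are G, Bb, D, F#. Stacked in thirds they read G–Bb–D–F#, which is a minor-major seventh chord on G.
The lowest note is G, the root of the chord, so this is root position (figured bass 7).

G minor-major seventh, root position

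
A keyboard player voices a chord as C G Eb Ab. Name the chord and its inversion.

The distinct note names are C, G, Eb, Ab. Stacked in thirds they read Ab–C–Eb–G, which is a major seventh chord on Ab.
C is the third of Ab major seventh; third in the bass means first inversion (figured bass 6/5).

Ab major seventh, first inversion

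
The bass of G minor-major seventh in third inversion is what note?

F#

The seventh of G minor-major seventh (G–Bb–D–F#) is F#; that is the bass in third inversion.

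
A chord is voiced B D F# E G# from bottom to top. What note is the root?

E

B, D, F#, E, G# are the tones of an E dominant ninth chord (E–G#–B–D–F#), making E the root.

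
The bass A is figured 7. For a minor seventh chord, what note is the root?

A

The figures 7 mean the root of the chord is in the bass. If A is the root of a minor seventh chord, the root is A (chord tones A–C–E–G).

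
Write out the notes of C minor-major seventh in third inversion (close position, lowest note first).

B, C, Eb, G

The chord tones are C–Eb–G–B. With the seventh (B) lowest for third inversion: B, C, Eb, G.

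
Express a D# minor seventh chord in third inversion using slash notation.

D#m7/C#

Third inversion of D# minor seventh has the seventh (C#) in the bass. As a slash chord: D#m7/C#.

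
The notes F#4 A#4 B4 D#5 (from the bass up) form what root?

B

F#, A#, B, D# are the tones of a B major seventh chord (B–D#–F#–A#), making B the root.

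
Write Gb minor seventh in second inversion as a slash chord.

Second inversion of Gb minor seventh has the fifth (Db) in the bass. As a slash chord: Gbm7/Db.

Gbm7/Db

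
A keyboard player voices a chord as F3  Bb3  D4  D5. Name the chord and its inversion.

The pitch classes F, Bb, D arrange in thirds as Bb–D–F: a Bb major triad.
With the fifth (F) in the bass, the chord is in second inversion (figured bass 6/4).

Bb major, second inversion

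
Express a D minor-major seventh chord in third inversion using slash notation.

Third inversion of D minor-major seventh has the seventh (C#) in the bass. As a slash chord: Dm(maj7)/C#.

Dm(maj7)/C#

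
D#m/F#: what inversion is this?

first inversion

D#m/F# means D# minor with F# in the bass. F# is the third of D# minor (D#–F#–A#), so this is first inversion.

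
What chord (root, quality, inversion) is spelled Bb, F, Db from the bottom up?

Bb minor, root position

The pitch classes Bb, F, Db arrange in thirds as Bb–Db–F: a Bb minor triad.
The lowest note is Bb, the root of the chord, so this is root position (figured bass 5/3).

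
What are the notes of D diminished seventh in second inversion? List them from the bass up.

Ab, Cb, D, F

The chord tones are D–F–Ab–Cb. With the fifth (Ab) lowest for second inversion: Ab, Cb, D, F.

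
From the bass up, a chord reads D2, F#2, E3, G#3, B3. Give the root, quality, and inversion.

The distinct note names are D, F#, E, G#, B. Stacked in thirds they read E–G#–B–D–F#, which is a dominant ninth chord on E.
D is the seventh of E dominant ninth; seventh in the bass means third inversion.

E dominant ninth, third inversion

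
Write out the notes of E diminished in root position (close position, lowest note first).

E, G, Bb

Spelling E diminished: E–G–Bb. In root position the root is bass, giving E, G, Bb from the bottom.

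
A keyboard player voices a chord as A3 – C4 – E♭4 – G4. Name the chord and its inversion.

A half-diminished seventh, root position

Reducing to letter names: A, C, Eb, G. These stack in thirds as A–C–Eb–G — an A half-diminished seventh chord.
With the root (A) in the bass, the chord is in root position (figured bass 7).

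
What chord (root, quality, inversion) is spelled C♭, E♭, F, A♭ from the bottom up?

The pitch classes Cb, Eb, F, Ab arrange in thirds as F–Ab–Cb–Eb: an F half-diminished seventh chord.
Cb is the fifth of F half-diminished seventh; fifth in the bass means second inversion (figured bass 4/3).

F half-diminished seventh, second inversion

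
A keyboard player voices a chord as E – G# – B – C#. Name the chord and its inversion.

C# minor seventh, first inversion

The pitch classes E, G#, B, C# arrange in thirds as C#–E–G#–B: a C# minor seventh chord.
E is the third of C# minor seventh; third in the bass means first inversion (figured bass 6/5).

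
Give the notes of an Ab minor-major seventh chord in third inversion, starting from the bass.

G, Ab, Cb, Eb

The chord tones are Ab–Cb–Eb–G. With the seventh (G) lowest for third inversion: G, Ab, Cb, Eb.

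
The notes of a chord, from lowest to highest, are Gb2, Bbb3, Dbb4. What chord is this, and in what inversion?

Gb diminished, root position

The pitch classes Gb, Bbb, Dbb arrange in thirds as Gb–Bbb–Dbb: a Gb diminished triad.
With the root (Gb) in the bass, the chord is in root position (figured bass 5/3).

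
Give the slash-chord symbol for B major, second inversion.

B/F#

Second inversion of B major has the fifth (F#) in the bass. As a slash chord: B/F#.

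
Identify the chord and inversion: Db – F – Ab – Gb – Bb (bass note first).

The pitch classes Db, F, Ab, Gb, Bb arrange in thirds as Gb–Bb–Db–F–Ab: a Gb major ninth chord.
With the fifth (Db) in the bass, the chord is in second inversion.

Gb major ninth, second inversion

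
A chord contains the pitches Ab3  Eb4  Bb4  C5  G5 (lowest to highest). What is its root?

Reordering Ab, Eb, Bb, C, G into stacked thirds gives Ab–C–Eb–G–Bb; the bottom of that stack, Ab, is the root.

Ab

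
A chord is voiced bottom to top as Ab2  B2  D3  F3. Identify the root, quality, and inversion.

The distinct note names are Ab, B, D, F. Stacked in thirds they read B–D–F–Ab, which is a diminished seventh chord on B.
With the seventh (Ab) in the bass, the chord is in third inversion (figured bass 4/2).

B diminished seventh, third inversion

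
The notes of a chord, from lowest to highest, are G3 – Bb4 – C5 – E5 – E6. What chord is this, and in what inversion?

The distinct note names are G, Bb, C, E. Stacked in thirds they read C–E–G–Bb, which is a dominant seventh chord on C.
G is the fifth of C dominant seventh; fifth in the bass means second inversion (figured bass 4/3).

C dominant seventh, second inversion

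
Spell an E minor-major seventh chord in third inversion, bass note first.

E minor-major seventh is E–G–B–D#. Third inversion puts the seventh (D#) in the bass, with the remaining tones above: D#, E, G, B.

D#, E, G, B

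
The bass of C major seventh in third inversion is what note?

B

In third inversion the seventh is lowest. For C major seventh (C–E–G–B) that is B.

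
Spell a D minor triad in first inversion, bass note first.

Spelling D minor: D–F–A. In first inversion the third is bass, giving F, A, D from the bottom.

F, A, D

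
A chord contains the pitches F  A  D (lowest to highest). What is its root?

Reordering F, A, D into stacked thirds gives D–F–A; the bottom of that stack, D, is the root.

D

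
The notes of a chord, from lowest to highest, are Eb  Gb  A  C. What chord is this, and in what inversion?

The pitch classes Eb, Gb, A, C arrange in thirds as A–C–Eb–Gb: an A diminished seventh chord.
Eb is the fifth of A diminished seventh; fifth in the bass means second inversion (figured bass 4/3).

A diminished seventh, second inversion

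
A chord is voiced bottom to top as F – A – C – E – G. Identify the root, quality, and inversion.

Reducing to letter names: F, A, C, E, G. These stack in thirds as F–A–C–E–G — an F major ninth chord.
F is the root of F major ninth; root in the bass means root position.

F major ninth, root position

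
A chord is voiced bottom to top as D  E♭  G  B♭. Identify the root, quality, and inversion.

Eb major seventh, third inversion

Reducing to letter names: D, Eb, G, Bb. These stack in thirds as Eb–G–Bb–D — an Eb major seventh chord.
The lowest note is D, the seventh of the chord, so this is third inversion (figured bass 4/2).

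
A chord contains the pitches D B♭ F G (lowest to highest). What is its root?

The distinct letter names are D, Bb, F, G. Arranged as a stack of thirds they read G–Bb–D–F, so G is the root (a G minor seventh chord).

G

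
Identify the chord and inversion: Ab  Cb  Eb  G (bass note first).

Ab minor-major seventh, root position

The pitch classes Ab, Cb, Eb, G arrange in thirds as Ab–Cb–Eb–G: an Ab minor-major seventh chord.
With the root (Ab) in the bass, the chord is in root position (figured bass 7).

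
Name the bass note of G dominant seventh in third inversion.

F

G dominant seventh is G–B–D–F. Third inversion places the seventh in the bass: F.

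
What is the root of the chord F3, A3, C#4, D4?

F, A, C#, D are the tones of a D minor-major seventh chord (D–F–A–C#), making D the root.

D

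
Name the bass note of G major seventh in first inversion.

B

The third of G major seventh (G–B–D–F#) is B; that is the bass in first inversion.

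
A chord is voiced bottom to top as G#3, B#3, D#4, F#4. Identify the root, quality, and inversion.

The distinct note names are G#, B#, D#, F#. Stacked in thirds they read G#–B#–D#–F#, which is a dominant seventh chord on G#.
The lowest note is G#, the root of the chord, so this is root position (figured bass 7).

G# dominant seventh, root position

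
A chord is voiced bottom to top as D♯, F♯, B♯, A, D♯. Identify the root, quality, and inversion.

B# diminished seventh, first inversion

Reducing to letter names: D#, F#, B#, A. These stack in thirds as B#–D#–F#–A — a B# diminished seventh chord.
D# is the third of B# diminished seventh; third in the bass means first inversion (figured bass 6/5).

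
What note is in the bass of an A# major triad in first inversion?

C##

The third of A# major (A#–C##–E#) is C##; that is the bass in first inversion.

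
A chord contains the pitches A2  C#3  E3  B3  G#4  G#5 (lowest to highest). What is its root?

A

The distinct letter names are A, C#, E, B, G#. Arranged as a stack of thirds they read A–C#–E–G#–B, so A is the root (an A major ninth chord).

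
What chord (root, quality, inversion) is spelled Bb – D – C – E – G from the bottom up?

The pitch classes Bb, D, C, E, G arrange in thirds as C–E–G–Bb–D: a C dominant ninth chord.
Bb is the seventh of C dominant ninth; seventh in the bass means third inversion.

C dominant ninth, third inversion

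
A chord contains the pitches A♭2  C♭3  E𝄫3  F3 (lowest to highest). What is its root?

Reordering Ab, Cb, Ebb, F into stacked thirds gives F–Ab–Cb–Ebb; the bottom of that stack, F, is the root.

F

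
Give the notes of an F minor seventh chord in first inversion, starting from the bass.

Ab, C, Eb, F

F minor seventh is F–Ab–C–Eb. First inversion puts the third (Ab) in the bass, with the remaining tones above: Ab, C, Eb, F.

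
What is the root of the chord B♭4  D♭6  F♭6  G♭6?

Gb

The distinct letter names are Bb, Db, Fb, Gb. Arranged as a stack of thirds they read Gb–Bb–Db–Fb, so Gb is the root (a Gb dominant seventh chord).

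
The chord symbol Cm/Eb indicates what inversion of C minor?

first inversion

Cm/Eb means C minor with Eb in the bass. Eb is the third of C minor (C–Eb–G), so this is first inversion.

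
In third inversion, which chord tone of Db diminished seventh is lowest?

The seventh of Db diminished seventh (Db–Fb–Abb–Cbb) is Cbb; that is the bass in third inversion.

Cbb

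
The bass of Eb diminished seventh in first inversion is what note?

Gb

Eb diminished seventh is Eb–Gb–Bbb–Dbb. First inversion places the third in the bass: Gb.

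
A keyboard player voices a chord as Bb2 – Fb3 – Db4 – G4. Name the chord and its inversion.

The distinct note names are Bb, Fb, Db, G. Stacked in thirds they read G–Bb–Db–Fb, which is a diminished seventh chord on G.
Bb is the third of G diminished seventh; third in the bass means first inversion (figured bass 6/5).

G diminished seventh, first inversion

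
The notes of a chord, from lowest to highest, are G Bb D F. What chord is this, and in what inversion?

G minor seventh, root position

The pitch classes G, Bb, D, F arrange in thirds as G–Bb–D–F: a G minor seventh chord.
The lowest note is G, the root of the chord, so this is root position (figured bass 7).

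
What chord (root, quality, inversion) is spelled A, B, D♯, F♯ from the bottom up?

B dominant seventh, third inversion

The pitch classes A, B, D#, F# arrange in thirds as B–D#–F#–A: a B dominant seventh chord.
A is the seventh of B dominant seventh; seventh in the bass means third inversion (figured bass 4/2).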